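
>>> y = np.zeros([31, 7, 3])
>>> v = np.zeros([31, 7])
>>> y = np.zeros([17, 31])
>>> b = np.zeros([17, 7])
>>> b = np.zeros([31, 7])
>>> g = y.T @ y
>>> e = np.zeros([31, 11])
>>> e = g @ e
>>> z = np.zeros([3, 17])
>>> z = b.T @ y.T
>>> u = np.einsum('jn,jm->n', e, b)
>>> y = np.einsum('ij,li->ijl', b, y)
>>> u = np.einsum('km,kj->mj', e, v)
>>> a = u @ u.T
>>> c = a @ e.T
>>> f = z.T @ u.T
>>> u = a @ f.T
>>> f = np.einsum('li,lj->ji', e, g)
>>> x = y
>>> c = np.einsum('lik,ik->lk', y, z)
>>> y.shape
(31, 7, 17)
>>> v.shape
(31, 7)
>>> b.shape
(31, 7)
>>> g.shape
(31, 31)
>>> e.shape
(31, 11)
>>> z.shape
(7, 17)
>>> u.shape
(11, 17)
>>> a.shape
(11, 11)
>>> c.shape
(31, 17)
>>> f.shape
(31, 11)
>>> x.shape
(31, 7, 17)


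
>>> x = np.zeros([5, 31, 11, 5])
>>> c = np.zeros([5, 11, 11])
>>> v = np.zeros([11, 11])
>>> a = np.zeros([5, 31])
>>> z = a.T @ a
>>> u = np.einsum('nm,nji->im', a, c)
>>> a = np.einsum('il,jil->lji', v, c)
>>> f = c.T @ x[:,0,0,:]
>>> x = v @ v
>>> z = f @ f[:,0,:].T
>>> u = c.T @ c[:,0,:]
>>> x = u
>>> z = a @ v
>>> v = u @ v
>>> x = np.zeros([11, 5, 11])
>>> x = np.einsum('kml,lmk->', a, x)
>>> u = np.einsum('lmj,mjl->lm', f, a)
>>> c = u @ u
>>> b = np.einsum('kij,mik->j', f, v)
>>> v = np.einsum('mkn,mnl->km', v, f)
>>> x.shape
()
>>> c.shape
(11, 11)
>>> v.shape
(11, 11)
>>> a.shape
(11, 5, 11)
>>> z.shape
(11, 5, 11)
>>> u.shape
(11, 11)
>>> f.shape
(11, 11, 5)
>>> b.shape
(5,)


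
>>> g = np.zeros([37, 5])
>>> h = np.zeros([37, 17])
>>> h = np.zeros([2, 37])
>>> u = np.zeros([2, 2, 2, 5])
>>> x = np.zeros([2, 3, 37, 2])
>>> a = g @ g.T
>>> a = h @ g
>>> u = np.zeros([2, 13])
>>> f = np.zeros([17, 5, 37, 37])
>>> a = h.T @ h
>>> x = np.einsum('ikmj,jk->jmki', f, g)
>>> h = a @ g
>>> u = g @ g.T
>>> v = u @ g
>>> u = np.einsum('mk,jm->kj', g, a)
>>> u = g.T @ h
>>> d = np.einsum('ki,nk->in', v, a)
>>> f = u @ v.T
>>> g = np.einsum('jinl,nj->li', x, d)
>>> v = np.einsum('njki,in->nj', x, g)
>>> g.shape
(17, 37)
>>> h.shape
(37, 5)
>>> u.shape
(5, 5)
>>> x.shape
(37, 37, 5, 17)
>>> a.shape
(37, 37)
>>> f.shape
(5, 37)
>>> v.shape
(37, 37)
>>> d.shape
(5, 37)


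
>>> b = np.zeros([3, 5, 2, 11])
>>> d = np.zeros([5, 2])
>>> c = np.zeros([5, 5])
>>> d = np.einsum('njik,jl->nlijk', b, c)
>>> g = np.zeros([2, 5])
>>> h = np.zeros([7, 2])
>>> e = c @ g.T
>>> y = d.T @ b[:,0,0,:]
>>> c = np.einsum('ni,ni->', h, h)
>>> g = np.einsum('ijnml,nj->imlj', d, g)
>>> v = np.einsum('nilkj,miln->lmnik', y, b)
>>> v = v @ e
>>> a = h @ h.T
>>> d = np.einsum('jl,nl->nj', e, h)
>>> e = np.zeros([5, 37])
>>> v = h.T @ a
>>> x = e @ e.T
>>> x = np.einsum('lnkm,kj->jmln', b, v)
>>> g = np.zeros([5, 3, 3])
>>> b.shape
(3, 5, 2, 11)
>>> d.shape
(7, 5)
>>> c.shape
()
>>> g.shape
(5, 3, 3)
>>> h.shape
(7, 2)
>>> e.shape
(5, 37)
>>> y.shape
(11, 5, 2, 5, 11)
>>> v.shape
(2, 7)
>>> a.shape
(7, 7)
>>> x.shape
(7, 11, 3, 5)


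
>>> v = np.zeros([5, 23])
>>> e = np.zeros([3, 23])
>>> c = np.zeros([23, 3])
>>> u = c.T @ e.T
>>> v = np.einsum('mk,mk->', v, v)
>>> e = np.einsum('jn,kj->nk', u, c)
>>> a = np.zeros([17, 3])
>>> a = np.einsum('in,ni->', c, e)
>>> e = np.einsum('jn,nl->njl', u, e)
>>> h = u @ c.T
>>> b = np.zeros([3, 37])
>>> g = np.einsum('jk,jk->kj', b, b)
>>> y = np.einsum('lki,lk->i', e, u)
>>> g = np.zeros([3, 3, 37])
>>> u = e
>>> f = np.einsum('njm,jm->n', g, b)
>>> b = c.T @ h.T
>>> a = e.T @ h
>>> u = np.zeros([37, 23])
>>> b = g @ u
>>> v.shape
()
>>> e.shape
(3, 3, 23)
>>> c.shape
(23, 3)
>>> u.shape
(37, 23)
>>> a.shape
(23, 3, 23)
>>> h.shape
(3, 23)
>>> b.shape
(3, 3, 23)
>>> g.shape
(3, 3, 37)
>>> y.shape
(23,)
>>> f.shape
(3,)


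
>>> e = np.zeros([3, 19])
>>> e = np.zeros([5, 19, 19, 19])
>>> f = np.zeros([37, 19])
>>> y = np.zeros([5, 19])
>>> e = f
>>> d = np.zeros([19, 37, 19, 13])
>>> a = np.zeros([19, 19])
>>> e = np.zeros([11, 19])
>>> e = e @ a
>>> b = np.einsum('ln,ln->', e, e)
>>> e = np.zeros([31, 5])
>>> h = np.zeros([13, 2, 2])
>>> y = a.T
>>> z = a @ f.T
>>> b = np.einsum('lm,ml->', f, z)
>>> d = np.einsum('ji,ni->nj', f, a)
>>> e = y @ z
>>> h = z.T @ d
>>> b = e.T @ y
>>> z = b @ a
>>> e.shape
(19, 37)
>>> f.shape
(37, 19)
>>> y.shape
(19, 19)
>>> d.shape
(19, 37)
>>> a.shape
(19, 19)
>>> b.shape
(37, 19)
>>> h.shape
(37, 37)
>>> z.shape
(37, 19)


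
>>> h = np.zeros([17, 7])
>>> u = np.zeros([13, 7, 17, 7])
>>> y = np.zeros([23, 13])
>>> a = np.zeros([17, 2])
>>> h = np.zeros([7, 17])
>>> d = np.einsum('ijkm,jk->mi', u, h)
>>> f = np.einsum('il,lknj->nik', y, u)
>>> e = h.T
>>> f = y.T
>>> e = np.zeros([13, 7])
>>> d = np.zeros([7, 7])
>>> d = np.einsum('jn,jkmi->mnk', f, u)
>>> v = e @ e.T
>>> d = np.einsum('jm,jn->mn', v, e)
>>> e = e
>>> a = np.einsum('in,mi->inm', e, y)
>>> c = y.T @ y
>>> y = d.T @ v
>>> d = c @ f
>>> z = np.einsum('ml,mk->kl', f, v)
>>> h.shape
(7, 17)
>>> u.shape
(13, 7, 17, 7)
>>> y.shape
(7, 13)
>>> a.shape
(13, 7, 23)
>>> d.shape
(13, 23)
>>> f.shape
(13, 23)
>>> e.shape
(13, 7)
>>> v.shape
(13, 13)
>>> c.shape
(13, 13)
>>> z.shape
(13, 23)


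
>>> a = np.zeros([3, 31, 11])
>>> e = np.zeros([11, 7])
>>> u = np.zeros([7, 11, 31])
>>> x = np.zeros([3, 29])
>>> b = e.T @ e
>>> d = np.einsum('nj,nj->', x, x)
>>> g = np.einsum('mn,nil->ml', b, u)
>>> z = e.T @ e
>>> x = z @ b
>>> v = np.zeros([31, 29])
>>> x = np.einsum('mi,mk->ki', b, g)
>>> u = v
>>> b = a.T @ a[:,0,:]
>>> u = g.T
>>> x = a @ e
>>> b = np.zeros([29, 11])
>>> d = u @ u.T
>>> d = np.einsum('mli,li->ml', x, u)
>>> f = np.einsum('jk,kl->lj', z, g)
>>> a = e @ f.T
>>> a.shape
(11, 31)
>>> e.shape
(11, 7)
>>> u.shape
(31, 7)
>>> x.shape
(3, 31, 7)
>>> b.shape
(29, 11)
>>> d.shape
(3, 31)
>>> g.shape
(7, 31)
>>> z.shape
(7, 7)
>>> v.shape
(31, 29)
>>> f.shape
(31, 7)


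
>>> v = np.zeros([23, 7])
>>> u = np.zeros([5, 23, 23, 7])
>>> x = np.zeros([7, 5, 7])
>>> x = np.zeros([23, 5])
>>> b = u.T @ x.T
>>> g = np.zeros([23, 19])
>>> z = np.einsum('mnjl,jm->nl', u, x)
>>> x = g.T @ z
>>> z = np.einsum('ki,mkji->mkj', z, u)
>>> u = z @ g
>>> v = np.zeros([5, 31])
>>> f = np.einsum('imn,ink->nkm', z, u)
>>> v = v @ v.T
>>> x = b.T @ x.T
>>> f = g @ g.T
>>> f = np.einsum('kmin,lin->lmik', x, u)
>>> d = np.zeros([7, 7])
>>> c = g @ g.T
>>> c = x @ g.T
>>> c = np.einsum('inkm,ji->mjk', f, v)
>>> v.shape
(5, 5)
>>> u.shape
(5, 23, 19)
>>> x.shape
(23, 23, 23, 19)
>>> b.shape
(7, 23, 23, 23)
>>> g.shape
(23, 19)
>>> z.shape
(5, 23, 23)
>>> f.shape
(5, 23, 23, 23)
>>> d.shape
(7, 7)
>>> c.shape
(23, 5, 23)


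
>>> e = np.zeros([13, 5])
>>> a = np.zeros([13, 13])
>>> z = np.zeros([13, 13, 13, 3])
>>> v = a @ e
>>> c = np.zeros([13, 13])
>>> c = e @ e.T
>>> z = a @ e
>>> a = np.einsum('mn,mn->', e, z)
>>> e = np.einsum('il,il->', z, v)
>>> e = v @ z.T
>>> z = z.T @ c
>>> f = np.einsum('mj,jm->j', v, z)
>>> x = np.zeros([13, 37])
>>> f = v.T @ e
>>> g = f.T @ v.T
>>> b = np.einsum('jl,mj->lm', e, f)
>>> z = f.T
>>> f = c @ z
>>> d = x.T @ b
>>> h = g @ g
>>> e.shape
(13, 13)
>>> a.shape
()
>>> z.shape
(13, 5)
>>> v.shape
(13, 5)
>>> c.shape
(13, 13)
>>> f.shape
(13, 5)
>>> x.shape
(13, 37)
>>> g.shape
(13, 13)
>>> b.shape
(13, 5)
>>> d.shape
(37, 5)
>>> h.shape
(13, 13)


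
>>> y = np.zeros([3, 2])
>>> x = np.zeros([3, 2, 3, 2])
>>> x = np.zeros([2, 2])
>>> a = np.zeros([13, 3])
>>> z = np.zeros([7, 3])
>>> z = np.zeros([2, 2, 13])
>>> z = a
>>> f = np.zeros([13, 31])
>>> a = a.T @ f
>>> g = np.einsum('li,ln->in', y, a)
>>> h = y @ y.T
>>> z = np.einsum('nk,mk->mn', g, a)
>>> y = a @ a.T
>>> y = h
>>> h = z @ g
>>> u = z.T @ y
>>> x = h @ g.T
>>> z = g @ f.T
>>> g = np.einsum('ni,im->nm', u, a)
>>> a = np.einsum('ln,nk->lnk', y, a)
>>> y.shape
(3, 3)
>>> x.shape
(3, 2)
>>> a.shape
(3, 3, 31)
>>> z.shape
(2, 13)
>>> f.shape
(13, 31)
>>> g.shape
(2, 31)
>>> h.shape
(3, 31)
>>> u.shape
(2, 3)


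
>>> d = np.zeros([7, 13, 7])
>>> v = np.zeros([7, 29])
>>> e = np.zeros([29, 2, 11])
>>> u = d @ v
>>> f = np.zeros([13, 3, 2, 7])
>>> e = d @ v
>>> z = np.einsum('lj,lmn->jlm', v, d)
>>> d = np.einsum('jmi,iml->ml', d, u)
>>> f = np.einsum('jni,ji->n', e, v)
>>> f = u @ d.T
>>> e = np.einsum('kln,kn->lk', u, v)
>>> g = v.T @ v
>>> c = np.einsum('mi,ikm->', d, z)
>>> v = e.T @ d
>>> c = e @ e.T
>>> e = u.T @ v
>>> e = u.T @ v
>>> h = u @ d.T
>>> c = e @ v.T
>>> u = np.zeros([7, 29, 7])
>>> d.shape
(13, 29)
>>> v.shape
(7, 29)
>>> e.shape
(29, 13, 29)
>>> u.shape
(7, 29, 7)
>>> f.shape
(7, 13, 13)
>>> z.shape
(29, 7, 13)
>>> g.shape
(29, 29)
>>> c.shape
(29, 13, 7)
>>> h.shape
(7, 13, 13)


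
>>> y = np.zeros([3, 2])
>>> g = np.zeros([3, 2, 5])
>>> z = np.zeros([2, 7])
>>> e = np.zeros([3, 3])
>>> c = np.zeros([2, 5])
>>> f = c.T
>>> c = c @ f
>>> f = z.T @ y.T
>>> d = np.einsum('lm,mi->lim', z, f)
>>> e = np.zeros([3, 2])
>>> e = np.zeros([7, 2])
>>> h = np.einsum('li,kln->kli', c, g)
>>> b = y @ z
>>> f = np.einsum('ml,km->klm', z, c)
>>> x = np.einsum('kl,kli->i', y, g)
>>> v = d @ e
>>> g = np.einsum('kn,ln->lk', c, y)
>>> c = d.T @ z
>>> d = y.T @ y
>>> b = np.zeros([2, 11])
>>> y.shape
(3, 2)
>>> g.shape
(3, 2)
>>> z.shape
(2, 7)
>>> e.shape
(7, 2)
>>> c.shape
(7, 3, 7)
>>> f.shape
(2, 7, 2)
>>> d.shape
(2, 2)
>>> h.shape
(3, 2, 2)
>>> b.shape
(2, 11)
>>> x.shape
(5,)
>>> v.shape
(2, 3, 2)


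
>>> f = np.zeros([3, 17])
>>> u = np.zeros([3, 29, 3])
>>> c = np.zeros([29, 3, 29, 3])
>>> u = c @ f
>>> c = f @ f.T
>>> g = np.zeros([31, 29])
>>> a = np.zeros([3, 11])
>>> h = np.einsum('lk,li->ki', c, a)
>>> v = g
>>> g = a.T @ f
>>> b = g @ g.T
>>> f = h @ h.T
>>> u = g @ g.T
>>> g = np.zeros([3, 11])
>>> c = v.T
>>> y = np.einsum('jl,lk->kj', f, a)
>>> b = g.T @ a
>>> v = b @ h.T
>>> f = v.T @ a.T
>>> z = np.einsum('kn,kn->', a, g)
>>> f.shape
(3, 3)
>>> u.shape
(11, 11)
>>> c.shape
(29, 31)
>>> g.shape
(3, 11)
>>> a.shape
(3, 11)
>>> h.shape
(3, 11)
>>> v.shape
(11, 3)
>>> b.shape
(11, 11)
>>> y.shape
(11, 3)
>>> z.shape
()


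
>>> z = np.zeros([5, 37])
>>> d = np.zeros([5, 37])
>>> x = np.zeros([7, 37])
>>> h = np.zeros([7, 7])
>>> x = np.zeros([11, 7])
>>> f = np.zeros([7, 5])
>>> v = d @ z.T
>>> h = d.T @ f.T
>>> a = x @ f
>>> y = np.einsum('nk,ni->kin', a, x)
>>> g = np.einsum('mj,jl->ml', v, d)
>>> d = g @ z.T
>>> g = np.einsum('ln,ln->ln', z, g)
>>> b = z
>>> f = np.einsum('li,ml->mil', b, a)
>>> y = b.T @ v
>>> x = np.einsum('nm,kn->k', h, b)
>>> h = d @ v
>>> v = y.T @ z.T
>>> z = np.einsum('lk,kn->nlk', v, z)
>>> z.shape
(37, 5, 5)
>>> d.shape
(5, 5)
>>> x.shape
(5,)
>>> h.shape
(5, 5)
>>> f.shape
(11, 37, 5)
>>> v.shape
(5, 5)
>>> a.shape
(11, 5)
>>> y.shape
(37, 5)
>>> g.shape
(5, 37)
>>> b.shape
(5, 37)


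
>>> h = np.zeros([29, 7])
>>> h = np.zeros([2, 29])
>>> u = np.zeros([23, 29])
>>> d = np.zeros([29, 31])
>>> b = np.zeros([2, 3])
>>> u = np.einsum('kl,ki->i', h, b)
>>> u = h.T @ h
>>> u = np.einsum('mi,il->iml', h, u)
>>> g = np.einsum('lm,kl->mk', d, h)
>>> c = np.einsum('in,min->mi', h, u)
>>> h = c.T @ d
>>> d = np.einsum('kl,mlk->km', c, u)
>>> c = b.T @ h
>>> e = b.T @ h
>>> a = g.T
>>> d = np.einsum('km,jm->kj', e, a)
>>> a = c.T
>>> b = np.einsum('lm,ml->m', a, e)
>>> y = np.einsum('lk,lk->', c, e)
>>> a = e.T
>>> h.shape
(2, 31)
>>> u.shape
(29, 2, 29)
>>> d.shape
(3, 2)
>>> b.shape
(3,)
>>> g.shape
(31, 2)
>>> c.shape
(3, 31)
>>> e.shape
(3, 31)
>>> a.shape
(31, 3)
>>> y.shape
()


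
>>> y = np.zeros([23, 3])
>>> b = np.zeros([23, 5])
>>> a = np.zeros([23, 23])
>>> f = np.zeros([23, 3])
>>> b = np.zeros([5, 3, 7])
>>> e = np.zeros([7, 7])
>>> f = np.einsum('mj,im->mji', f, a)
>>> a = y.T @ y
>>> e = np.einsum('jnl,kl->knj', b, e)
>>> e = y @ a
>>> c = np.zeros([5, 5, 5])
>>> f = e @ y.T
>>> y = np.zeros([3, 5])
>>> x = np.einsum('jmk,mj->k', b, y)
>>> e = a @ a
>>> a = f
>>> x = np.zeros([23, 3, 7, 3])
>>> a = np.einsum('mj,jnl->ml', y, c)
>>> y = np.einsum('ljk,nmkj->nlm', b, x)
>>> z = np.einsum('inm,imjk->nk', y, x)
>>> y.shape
(23, 5, 3)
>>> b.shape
(5, 3, 7)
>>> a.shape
(3, 5)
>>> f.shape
(23, 23)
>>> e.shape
(3, 3)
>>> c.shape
(5, 5, 5)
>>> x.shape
(23, 3, 7, 3)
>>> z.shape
(5, 3)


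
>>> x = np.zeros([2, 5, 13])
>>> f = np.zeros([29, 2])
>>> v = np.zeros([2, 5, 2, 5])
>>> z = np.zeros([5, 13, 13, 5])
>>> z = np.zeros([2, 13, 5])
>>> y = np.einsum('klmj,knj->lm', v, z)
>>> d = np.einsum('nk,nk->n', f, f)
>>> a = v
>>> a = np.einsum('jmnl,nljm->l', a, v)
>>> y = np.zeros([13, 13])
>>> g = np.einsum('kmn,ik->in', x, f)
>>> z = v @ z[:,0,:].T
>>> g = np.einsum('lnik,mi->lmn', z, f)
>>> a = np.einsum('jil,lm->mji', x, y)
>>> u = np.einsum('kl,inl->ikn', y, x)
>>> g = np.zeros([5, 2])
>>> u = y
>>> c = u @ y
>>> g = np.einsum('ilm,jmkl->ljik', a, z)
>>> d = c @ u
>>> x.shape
(2, 5, 13)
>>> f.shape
(29, 2)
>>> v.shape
(2, 5, 2, 5)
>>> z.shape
(2, 5, 2, 2)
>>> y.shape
(13, 13)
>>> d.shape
(13, 13)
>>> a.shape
(13, 2, 5)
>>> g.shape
(2, 2, 13, 2)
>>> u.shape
(13, 13)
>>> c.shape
(13, 13)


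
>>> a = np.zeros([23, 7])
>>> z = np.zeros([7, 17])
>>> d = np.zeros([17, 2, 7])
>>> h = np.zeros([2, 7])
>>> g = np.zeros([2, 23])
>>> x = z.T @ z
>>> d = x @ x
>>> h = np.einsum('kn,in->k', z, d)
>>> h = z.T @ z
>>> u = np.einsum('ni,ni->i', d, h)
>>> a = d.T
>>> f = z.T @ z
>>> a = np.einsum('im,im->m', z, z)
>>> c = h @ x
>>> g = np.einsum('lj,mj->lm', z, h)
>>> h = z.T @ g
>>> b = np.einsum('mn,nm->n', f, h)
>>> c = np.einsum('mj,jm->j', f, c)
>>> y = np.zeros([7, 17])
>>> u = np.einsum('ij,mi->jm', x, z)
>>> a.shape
(17,)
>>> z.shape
(7, 17)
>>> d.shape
(17, 17)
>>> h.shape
(17, 17)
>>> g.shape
(7, 17)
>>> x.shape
(17, 17)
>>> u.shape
(17, 7)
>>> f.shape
(17, 17)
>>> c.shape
(17,)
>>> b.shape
(17,)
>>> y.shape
(7, 17)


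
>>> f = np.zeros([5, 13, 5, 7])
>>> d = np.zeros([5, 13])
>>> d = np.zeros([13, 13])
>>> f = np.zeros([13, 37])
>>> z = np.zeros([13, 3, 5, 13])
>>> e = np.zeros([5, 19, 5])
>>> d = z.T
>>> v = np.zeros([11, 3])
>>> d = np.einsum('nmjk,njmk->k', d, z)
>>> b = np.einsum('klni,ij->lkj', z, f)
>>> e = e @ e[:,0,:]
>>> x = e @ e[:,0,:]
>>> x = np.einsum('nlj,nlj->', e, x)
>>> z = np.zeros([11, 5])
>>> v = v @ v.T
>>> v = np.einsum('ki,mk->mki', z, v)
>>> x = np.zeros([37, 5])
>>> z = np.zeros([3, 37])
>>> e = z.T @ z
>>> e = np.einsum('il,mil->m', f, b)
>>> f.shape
(13, 37)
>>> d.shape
(13,)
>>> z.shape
(3, 37)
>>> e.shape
(3,)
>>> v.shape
(11, 11, 5)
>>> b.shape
(3, 13, 37)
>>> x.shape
(37, 5)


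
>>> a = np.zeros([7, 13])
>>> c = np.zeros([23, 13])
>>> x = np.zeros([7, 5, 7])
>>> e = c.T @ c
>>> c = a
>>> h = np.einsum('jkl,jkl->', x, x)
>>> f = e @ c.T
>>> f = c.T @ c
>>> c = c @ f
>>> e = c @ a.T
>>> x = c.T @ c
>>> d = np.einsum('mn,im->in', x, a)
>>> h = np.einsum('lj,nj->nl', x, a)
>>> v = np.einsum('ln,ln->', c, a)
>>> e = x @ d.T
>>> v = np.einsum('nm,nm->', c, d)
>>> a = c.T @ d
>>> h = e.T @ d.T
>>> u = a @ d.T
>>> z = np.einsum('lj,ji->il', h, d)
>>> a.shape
(13, 13)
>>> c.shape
(7, 13)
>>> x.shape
(13, 13)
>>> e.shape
(13, 7)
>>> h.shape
(7, 7)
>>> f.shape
(13, 13)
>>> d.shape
(7, 13)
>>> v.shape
()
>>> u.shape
(13, 7)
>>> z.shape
(13, 7)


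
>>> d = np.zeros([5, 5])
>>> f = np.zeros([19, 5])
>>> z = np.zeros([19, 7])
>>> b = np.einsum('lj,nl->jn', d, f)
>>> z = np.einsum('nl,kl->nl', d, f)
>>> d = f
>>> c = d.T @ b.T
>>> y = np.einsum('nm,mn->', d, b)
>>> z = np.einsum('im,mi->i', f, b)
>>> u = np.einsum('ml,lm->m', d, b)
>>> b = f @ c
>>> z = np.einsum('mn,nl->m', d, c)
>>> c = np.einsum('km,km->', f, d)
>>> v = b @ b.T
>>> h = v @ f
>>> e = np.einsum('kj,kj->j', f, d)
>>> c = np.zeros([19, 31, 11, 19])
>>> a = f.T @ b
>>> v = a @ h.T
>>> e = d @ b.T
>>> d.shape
(19, 5)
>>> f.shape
(19, 5)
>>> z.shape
(19,)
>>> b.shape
(19, 5)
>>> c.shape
(19, 31, 11, 19)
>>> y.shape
()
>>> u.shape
(19,)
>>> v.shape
(5, 19)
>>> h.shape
(19, 5)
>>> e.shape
(19, 19)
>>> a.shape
(5, 5)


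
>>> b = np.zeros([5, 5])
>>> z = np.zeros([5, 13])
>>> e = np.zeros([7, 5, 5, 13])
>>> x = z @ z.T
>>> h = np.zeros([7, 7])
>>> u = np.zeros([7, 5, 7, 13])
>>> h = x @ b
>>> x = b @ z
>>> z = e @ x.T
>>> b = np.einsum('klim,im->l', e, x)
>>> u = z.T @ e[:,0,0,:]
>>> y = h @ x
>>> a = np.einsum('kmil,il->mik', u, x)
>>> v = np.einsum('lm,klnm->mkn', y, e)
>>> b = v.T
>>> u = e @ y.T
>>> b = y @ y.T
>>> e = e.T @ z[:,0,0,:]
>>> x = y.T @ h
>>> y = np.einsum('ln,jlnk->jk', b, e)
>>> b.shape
(5, 5)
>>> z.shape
(7, 5, 5, 5)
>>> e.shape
(13, 5, 5, 5)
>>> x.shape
(13, 5)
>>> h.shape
(5, 5)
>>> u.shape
(7, 5, 5, 5)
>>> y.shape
(13, 5)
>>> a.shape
(5, 5, 5)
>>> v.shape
(13, 7, 5)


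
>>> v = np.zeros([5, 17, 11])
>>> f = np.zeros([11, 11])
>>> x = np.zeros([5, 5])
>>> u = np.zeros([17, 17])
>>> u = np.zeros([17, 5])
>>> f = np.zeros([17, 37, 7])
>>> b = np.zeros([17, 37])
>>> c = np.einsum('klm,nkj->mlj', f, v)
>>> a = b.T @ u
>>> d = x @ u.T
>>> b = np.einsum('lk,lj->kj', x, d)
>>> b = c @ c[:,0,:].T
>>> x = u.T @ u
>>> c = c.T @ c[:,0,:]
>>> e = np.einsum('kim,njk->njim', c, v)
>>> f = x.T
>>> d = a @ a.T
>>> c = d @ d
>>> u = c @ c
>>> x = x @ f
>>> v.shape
(5, 17, 11)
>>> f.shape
(5, 5)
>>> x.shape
(5, 5)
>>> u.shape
(37, 37)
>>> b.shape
(7, 37, 7)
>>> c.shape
(37, 37)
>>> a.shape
(37, 5)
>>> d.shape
(37, 37)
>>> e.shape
(5, 17, 37, 11)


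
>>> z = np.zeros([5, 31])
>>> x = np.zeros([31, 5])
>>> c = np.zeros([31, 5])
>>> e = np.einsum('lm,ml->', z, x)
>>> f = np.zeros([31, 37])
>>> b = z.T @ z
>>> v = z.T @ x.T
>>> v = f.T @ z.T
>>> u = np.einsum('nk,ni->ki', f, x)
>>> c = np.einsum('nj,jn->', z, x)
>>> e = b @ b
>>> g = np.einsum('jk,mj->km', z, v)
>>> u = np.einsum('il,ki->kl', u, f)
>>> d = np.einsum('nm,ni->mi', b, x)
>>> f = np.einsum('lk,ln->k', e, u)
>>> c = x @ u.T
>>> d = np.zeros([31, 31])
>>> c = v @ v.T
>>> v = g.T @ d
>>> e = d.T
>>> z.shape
(5, 31)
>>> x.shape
(31, 5)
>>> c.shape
(37, 37)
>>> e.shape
(31, 31)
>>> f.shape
(31,)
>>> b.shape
(31, 31)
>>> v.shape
(37, 31)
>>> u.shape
(31, 5)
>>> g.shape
(31, 37)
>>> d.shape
(31, 31)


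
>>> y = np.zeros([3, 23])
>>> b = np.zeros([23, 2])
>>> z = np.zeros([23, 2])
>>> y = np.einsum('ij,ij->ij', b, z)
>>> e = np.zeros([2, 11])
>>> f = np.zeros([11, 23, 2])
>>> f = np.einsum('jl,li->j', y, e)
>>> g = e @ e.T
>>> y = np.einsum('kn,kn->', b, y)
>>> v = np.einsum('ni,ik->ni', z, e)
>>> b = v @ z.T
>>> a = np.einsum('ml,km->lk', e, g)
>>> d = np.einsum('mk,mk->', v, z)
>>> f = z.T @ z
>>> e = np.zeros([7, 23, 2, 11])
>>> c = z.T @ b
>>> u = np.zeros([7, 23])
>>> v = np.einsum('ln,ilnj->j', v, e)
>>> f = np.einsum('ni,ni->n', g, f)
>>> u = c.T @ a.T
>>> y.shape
()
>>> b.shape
(23, 23)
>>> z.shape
(23, 2)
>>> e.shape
(7, 23, 2, 11)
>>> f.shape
(2,)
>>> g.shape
(2, 2)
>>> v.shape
(11,)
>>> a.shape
(11, 2)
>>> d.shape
()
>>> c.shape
(2, 23)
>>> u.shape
(23, 11)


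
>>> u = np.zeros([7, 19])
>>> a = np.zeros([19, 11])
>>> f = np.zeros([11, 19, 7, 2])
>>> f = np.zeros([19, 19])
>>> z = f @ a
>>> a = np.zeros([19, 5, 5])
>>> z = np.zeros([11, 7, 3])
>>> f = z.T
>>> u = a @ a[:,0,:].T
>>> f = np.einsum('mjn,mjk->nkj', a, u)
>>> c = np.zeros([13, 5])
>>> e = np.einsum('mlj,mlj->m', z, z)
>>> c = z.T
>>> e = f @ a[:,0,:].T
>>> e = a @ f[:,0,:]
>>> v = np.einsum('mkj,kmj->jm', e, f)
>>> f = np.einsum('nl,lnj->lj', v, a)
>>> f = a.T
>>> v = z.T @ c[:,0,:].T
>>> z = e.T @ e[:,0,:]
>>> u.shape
(19, 5, 19)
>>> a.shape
(19, 5, 5)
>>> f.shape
(5, 5, 19)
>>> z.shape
(5, 5, 5)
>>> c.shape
(3, 7, 11)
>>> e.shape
(19, 5, 5)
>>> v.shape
(3, 7, 3)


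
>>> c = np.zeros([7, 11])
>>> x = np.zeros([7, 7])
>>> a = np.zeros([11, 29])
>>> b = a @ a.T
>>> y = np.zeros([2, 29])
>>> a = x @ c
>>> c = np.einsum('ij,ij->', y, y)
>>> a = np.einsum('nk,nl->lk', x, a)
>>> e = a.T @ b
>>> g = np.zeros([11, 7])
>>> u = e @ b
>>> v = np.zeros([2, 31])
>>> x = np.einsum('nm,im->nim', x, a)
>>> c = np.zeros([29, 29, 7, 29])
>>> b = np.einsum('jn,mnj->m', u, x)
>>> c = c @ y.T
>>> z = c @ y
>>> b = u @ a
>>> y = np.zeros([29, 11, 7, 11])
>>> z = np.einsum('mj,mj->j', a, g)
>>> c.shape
(29, 29, 7, 2)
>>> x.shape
(7, 11, 7)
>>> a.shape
(11, 7)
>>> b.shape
(7, 7)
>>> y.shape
(29, 11, 7, 11)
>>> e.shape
(7, 11)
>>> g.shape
(11, 7)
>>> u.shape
(7, 11)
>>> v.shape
(2, 31)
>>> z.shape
(7,)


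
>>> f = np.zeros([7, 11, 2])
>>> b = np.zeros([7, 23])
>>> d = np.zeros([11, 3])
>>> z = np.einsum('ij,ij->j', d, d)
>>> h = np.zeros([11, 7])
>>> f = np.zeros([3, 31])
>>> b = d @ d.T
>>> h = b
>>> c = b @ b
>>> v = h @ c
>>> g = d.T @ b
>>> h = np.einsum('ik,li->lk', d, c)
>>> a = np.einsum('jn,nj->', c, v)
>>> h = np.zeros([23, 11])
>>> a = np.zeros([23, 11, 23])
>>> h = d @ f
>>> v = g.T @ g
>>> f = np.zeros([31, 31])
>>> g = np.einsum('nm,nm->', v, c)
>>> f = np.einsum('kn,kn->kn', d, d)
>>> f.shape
(11, 3)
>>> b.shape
(11, 11)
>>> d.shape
(11, 3)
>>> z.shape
(3,)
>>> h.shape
(11, 31)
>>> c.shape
(11, 11)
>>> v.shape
(11, 11)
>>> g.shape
()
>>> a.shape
(23, 11, 23)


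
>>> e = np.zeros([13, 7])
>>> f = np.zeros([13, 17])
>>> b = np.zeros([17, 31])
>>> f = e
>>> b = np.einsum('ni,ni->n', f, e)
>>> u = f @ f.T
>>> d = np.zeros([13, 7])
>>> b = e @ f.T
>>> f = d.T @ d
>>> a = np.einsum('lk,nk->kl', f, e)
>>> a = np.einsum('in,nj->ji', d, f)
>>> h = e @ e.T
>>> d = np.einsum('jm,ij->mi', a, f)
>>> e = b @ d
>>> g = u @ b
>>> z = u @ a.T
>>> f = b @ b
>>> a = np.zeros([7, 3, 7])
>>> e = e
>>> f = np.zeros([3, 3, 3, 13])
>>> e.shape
(13, 7)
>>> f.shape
(3, 3, 3, 13)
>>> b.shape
(13, 13)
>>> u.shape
(13, 13)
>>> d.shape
(13, 7)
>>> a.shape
(7, 3, 7)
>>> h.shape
(13, 13)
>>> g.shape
(13, 13)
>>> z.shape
(13, 7)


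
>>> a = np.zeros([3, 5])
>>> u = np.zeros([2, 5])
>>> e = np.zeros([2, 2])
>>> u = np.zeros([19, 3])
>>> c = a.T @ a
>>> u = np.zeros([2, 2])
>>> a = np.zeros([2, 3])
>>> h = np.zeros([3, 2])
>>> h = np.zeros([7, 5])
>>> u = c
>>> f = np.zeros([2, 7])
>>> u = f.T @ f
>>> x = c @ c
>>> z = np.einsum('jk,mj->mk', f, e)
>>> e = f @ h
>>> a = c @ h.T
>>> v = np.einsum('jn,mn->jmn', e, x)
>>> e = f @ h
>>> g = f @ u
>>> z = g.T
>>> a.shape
(5, 7)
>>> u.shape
(7, 7)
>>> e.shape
(2, 5)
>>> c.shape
(5, 5)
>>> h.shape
(7, 5)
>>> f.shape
(2, 7)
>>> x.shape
(5, 5)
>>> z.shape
(7, 2)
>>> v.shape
(2, 5, 5)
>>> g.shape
(2, 7)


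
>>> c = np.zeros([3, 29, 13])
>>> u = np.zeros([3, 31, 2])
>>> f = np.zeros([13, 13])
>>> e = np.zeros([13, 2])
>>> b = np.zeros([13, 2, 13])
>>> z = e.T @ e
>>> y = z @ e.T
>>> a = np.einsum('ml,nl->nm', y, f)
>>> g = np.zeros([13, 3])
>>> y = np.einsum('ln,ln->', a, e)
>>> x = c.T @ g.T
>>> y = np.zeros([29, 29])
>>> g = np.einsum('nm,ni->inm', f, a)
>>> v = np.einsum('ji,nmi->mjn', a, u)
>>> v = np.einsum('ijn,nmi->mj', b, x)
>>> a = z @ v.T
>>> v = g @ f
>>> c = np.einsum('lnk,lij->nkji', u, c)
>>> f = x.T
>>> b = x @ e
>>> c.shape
(31, 2, 13, 29)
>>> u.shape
(3, 31, 2)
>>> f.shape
(13, 29, 13)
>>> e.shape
(13, 2)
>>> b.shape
(13, 29, 2)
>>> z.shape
(2, 2)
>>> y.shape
(29, 29)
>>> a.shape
(2, 29)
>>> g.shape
(2, 13, 13)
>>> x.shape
(13, 29, 13)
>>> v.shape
(2, 13, 13)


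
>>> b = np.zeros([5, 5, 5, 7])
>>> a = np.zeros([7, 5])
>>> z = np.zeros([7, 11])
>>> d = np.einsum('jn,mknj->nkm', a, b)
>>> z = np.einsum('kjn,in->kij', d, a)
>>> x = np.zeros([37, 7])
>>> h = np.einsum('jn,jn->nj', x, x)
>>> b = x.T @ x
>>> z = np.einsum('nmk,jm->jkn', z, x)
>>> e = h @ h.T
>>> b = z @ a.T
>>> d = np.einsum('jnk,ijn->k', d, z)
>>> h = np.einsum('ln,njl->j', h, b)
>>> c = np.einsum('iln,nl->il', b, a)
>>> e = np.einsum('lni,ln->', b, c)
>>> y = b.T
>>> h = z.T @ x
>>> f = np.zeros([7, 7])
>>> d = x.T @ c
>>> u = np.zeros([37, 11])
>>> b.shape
(37, 5, 7)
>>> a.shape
(7, 5)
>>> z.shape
(37, 5, 5)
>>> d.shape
(7, 5)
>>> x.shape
(37, 7)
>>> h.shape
(5, 5, 7)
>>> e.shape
()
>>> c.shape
(37, 5)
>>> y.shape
(7, 5, 37)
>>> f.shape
(7, 7)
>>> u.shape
(37, 11)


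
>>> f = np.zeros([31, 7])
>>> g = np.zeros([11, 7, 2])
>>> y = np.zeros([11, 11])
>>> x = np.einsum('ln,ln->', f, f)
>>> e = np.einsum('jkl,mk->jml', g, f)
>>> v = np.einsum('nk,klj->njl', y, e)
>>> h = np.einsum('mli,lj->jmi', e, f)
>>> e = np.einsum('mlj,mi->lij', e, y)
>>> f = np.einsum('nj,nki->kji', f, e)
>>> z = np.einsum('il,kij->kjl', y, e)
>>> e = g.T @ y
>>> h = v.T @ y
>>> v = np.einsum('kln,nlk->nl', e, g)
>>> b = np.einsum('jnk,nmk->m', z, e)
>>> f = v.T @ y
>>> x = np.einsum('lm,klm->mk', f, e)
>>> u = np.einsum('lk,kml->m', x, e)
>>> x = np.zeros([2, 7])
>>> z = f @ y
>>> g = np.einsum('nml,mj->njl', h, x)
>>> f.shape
(7, 11)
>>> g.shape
(31, 7, 11)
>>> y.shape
(11, 11)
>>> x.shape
(2, 7)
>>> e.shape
(2, 7, 11)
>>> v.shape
(11, 7)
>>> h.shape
(31, 2, 11)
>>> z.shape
(7, 11)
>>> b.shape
(7,)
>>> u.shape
(7,)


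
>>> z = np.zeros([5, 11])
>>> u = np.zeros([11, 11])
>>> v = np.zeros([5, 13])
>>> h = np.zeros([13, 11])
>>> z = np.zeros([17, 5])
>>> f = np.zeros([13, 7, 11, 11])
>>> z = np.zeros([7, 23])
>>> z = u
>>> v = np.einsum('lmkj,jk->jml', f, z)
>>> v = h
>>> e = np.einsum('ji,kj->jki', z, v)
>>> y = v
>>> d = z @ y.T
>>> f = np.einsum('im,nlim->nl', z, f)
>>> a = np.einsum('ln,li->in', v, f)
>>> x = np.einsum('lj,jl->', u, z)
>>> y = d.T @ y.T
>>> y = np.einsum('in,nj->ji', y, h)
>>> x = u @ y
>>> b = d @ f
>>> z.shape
(11, 11)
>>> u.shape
(11, 11)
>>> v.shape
(13, 11)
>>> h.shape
(13, 11)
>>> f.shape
(13, 7)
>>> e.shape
(11, 13, 11)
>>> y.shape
(11, 13)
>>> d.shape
(11, 13)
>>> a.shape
(7, 11)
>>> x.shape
(11, 13)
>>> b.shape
(11, 7)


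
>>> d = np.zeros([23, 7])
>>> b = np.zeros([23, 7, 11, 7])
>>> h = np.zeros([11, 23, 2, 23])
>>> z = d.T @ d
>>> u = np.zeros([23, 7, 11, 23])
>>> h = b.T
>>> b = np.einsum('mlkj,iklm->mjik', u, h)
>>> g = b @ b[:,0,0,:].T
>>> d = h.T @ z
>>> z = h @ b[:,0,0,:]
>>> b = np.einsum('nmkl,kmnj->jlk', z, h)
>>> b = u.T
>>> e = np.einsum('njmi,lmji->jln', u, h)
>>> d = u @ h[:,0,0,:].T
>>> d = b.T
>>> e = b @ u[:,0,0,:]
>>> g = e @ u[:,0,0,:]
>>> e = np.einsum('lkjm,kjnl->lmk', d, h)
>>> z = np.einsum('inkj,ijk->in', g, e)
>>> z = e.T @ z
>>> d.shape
(23, 7, 11, 23)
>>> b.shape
(23, 11, 7, 23)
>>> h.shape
(7, 11, 7, 23)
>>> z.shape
(7, 23, 11)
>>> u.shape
(23, 7, 11, 23)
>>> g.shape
(23, 11, 7, 23)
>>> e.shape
(23, 23, 7)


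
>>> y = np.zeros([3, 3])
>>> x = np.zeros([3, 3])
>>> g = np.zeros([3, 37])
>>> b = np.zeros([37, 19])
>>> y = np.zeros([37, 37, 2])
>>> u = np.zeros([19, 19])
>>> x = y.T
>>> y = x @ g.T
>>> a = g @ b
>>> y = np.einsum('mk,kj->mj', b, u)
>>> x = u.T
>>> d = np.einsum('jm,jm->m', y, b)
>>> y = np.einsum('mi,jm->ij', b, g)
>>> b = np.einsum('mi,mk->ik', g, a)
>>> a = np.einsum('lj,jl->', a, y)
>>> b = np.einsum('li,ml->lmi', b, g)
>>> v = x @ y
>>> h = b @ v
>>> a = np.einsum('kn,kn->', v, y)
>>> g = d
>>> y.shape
(19, 3)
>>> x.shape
(19, 19)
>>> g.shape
(19,)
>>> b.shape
(37, 3, 19)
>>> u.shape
(19, 19)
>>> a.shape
()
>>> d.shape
(19,)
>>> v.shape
(19, 3)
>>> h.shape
(37, 3, 3)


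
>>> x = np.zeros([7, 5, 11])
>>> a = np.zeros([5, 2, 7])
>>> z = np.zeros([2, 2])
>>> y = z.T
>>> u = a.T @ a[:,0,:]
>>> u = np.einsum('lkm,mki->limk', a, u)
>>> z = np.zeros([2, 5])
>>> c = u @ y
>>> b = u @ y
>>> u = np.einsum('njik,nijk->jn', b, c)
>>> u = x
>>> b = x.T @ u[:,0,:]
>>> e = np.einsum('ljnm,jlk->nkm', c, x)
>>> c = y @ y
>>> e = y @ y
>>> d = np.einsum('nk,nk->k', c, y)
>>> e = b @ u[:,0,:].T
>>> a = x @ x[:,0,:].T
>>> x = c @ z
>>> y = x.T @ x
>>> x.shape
(2, 5)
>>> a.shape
(7, 5, 7)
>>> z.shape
(2, 5)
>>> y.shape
(5, 5)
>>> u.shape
(7, 5, 11)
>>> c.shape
(2, 2)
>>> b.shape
(11, 5, 11)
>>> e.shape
(11, 5, 7)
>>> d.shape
(2,)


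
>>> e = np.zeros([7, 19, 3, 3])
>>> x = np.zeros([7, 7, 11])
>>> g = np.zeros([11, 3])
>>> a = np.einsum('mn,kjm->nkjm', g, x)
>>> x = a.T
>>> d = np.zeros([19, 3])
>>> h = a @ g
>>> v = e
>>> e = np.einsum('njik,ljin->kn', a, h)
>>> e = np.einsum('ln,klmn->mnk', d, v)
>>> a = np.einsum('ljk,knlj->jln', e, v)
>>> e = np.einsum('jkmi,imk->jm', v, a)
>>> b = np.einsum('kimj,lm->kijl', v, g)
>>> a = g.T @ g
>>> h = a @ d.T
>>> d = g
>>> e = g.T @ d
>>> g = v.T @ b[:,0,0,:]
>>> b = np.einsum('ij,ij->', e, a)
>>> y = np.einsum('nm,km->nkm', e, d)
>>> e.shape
(3, 3)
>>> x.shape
(11, 7, 7, 3)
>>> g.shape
(3, 3, 19, 11)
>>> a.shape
(3, 3)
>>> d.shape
(11, 3)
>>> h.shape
(3, 19)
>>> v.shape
(7, 19, 3, 3)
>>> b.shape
()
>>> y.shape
(3, 11, 3)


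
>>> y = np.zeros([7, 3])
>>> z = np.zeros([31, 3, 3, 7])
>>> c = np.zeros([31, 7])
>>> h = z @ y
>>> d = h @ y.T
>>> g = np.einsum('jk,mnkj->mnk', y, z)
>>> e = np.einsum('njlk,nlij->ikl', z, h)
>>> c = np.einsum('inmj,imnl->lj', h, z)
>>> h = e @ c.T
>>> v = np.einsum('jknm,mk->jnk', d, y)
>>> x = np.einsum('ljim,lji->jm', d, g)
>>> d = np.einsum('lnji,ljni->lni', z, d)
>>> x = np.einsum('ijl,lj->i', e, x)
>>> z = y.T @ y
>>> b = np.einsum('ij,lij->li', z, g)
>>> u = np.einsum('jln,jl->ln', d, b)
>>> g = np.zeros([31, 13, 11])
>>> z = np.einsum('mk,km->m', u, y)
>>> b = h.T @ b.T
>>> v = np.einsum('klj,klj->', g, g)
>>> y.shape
(7, 3)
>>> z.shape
(3,)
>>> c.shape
(7, 3)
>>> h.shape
(3, 7, 7)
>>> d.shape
(31, 3, 7)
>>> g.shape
(31, 13, 11)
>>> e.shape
(3, 7, 3)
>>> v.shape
()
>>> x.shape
(3,)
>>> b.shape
(7, 7, 31)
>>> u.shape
(3, 7)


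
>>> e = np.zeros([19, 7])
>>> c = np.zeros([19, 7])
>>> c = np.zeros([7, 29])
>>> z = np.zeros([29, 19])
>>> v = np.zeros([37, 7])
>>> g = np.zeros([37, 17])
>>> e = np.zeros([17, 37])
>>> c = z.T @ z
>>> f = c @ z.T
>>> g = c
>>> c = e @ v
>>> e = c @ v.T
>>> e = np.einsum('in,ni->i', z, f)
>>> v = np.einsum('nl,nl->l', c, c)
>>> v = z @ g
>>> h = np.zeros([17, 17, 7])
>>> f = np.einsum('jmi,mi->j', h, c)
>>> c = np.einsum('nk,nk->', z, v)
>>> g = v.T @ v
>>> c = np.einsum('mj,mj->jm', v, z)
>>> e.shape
(29,)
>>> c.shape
(19, 29)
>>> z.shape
(29, 19)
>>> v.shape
(29, 19)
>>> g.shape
(19, 19)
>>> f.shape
(17,)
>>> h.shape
(17, 17, 7)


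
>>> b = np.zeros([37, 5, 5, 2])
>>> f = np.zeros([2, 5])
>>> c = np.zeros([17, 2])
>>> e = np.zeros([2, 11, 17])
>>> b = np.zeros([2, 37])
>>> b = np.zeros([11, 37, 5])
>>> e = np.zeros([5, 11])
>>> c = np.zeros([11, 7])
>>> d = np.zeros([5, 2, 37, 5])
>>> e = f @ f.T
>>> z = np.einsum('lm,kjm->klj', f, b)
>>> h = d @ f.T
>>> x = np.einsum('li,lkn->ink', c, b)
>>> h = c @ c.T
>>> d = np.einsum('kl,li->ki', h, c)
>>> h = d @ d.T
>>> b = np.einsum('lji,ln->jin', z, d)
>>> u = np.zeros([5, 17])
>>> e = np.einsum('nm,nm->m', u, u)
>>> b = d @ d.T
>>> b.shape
(11, 11)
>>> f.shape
(2, 5)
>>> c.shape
(11, 7)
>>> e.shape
(17,)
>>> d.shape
(11, 7)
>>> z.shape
(11, 2, 37)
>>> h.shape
(11, 11)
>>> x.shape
(7, 5, 37)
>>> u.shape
(5, 17)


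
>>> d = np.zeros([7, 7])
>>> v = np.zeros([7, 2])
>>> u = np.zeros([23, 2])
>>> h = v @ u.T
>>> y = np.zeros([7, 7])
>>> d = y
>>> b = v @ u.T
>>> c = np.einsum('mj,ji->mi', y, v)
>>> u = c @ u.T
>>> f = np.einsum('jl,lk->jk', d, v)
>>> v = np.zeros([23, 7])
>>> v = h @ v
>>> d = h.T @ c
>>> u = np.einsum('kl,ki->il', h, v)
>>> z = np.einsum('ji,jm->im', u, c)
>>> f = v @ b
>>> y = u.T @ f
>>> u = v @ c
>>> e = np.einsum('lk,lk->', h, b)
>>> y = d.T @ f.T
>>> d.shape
(23, 2)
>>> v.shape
(7, 7)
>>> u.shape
(7, 2)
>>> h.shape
(7, 23)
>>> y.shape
(2, 7)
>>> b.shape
(7, 23)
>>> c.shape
(7, 2)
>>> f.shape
(7, 23)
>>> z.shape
(23, 2)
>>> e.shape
()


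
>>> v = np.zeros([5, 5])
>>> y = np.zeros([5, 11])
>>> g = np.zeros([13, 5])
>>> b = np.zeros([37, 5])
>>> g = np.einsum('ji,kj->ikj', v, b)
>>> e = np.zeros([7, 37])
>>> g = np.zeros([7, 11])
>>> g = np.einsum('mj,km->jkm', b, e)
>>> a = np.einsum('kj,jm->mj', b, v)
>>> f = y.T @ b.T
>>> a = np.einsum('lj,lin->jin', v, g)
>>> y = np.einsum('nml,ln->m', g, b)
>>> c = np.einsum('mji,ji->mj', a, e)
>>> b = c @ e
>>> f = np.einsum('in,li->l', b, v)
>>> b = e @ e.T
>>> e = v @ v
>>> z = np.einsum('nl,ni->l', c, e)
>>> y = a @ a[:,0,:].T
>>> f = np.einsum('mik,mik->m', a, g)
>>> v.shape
(5, 5)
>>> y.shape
(5, 7, 5)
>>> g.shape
(5, 7, 37)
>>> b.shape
(7, 7)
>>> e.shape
(5, 5)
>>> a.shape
(5, 7, 37)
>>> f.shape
(5,)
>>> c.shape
(5, 7)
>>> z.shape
(7,)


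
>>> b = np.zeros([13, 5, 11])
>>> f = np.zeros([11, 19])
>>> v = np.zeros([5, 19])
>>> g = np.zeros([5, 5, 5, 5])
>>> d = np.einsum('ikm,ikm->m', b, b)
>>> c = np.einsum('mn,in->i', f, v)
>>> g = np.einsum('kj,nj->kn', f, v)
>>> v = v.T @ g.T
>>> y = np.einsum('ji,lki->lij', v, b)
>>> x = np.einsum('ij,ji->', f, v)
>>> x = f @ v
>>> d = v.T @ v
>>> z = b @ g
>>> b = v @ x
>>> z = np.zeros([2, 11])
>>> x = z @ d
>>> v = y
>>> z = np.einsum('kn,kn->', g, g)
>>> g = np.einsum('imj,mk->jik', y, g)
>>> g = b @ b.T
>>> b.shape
(19, 11)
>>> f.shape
(11, 19)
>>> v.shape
(13, 11, 19)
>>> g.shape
(19, 19)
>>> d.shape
(11, 11)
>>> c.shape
(5,)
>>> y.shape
(13, 11, 19)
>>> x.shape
(2, 11)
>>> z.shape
()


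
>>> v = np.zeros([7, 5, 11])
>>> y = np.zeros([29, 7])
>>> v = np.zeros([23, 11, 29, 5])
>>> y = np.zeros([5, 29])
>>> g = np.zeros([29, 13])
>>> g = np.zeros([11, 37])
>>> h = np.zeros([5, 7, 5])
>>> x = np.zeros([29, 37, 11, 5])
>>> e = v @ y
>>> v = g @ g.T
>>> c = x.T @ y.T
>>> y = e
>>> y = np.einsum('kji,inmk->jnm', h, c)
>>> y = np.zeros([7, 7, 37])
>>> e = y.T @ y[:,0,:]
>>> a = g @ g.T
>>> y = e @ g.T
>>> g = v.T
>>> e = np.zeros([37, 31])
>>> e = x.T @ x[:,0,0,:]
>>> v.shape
(11, 11)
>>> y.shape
(37, 7, 11)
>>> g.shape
(11, 11)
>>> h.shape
(5, 7, 5)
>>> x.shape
(29, 37, 11, 5)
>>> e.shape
(5, 11, 37, 5)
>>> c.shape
(5, 11, 37, 5)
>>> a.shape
(11, 11)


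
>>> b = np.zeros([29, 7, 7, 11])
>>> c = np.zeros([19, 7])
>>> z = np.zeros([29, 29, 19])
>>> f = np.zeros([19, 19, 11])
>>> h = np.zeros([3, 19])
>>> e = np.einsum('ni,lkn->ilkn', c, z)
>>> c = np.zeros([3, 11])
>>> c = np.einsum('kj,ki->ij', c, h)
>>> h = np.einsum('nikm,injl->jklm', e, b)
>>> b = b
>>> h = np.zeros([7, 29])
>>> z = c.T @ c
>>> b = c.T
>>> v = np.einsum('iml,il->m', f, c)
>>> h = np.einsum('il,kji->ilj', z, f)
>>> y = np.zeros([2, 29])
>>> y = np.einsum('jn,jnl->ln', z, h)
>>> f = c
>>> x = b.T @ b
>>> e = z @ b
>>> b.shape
(11, 19)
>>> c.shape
(19, 11)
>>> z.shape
(11, 11)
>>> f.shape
(19, 11)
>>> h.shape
(11, 11, 19)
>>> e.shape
(11, 19)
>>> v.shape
(19,)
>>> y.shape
(19, 11)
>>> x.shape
(19, 19)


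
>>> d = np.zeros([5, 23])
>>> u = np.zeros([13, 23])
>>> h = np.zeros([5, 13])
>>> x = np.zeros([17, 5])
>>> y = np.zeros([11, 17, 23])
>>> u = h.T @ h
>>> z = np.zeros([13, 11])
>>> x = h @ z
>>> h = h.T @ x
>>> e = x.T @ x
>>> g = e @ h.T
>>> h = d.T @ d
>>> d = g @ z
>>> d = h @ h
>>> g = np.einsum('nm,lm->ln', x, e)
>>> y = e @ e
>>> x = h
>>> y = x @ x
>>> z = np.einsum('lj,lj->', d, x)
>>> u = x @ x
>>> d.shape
(23, 23)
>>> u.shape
(23, 23)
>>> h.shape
(23, 23)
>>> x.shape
(23, 23)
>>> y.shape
(23, 23)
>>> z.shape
()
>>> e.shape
(11, 11)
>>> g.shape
(11, 5)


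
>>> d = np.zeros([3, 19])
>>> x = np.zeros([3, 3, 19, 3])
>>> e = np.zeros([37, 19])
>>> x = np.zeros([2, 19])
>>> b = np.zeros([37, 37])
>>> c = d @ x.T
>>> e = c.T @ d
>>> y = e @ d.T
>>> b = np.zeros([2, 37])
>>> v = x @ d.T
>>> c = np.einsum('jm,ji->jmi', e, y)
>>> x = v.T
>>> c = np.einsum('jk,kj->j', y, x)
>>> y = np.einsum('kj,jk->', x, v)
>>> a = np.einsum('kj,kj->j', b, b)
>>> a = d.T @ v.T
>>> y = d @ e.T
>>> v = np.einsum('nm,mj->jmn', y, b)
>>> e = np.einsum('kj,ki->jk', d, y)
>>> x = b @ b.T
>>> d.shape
(3, 19)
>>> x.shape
(2, 2)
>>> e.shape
(19, 3)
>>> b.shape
(2, 37)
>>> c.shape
(2,)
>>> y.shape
(3, 2)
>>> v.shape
(37, 2, 3)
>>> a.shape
(19, 2)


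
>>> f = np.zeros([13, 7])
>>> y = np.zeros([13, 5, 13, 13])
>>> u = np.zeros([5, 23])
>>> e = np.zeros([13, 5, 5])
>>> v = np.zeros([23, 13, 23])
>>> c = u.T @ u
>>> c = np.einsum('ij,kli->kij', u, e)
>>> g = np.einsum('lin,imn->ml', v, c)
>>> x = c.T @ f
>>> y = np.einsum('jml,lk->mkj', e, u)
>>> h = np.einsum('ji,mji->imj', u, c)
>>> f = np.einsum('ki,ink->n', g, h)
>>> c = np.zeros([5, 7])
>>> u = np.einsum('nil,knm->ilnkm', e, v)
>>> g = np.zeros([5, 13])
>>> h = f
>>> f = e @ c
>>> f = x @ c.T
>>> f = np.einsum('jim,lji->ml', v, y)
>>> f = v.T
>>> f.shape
(23, 13, 23)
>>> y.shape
(5, 23, 13)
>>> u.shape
(5, 5, 13, 23, 23)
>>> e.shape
(13, 5, 5)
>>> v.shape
(23, 13, 23)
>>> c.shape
(5, 7)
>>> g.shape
(5, 13)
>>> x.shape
(23, 5, 7)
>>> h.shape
(13,)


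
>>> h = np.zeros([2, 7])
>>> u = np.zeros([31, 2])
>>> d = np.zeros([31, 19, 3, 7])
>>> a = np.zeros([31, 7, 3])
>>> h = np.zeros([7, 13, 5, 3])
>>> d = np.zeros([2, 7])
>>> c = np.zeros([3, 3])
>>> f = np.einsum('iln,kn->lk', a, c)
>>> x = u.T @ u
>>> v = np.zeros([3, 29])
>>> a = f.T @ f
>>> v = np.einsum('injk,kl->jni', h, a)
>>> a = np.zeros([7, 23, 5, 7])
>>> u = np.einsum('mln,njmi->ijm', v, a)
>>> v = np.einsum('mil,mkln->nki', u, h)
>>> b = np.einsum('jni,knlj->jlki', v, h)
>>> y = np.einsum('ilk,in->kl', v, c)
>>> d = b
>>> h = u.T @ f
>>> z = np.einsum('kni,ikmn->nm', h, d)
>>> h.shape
(5, 23, 3)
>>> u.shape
(7, 23, 5)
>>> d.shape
(3, 5, 7, 23)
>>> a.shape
(7, 23, 5, 7)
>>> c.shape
(3, 3)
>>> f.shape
(7, 3)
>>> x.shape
(2, 2)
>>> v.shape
(3, 13, 23)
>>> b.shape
(3, 5, 7, 23)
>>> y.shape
(23, 13)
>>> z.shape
(23, 7)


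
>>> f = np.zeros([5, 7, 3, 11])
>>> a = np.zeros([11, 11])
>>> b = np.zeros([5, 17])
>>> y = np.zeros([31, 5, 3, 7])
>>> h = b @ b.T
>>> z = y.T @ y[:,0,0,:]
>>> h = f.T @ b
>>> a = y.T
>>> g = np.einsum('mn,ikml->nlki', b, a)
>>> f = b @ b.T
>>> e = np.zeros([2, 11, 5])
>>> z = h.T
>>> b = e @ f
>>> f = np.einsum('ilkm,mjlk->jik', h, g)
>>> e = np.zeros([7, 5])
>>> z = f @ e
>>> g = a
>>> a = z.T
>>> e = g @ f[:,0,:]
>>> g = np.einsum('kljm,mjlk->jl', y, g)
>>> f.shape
(31, 11, 7)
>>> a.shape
(5, 11, 31)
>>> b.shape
(2, 11, 5)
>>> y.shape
(31, 5, 3, 7)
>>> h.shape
(11, 3, 7, 17)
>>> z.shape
(31, 11, 5)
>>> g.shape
(3, 5)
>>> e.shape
(7, 3, 5, 7)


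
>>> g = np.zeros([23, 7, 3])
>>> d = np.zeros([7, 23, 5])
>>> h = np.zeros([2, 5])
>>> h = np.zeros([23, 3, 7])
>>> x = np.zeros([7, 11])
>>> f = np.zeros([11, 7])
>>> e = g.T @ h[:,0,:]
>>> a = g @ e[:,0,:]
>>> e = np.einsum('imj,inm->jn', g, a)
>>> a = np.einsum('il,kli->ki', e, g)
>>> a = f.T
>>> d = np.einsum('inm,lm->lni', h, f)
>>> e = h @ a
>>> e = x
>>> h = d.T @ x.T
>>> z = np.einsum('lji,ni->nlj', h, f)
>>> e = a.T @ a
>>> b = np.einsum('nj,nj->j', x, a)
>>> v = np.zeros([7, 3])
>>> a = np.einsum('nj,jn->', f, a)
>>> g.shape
(23, 7, 3)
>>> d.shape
(11, 3, 23)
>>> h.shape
(23, 3, 7)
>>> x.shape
(7, 11)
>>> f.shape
(11, 7)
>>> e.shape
(11, 11)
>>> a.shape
()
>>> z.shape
(11, 23, 3)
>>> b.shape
(11,)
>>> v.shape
(7, 3)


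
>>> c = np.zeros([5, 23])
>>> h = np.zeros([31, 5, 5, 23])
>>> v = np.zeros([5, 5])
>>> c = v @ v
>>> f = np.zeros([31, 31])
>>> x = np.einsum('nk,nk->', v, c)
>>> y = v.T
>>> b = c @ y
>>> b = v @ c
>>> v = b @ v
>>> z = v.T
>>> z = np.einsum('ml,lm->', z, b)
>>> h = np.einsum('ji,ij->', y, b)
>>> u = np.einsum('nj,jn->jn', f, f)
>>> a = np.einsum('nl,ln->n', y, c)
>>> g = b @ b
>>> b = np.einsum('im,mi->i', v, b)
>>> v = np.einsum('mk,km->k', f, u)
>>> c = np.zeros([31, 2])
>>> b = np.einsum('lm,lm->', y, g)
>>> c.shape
(31, 2)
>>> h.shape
()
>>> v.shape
(31,)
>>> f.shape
(31, 31)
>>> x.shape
()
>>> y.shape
(5, 5)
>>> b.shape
()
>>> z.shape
()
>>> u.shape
(31, 31)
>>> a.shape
(5,)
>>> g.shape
(5, 5)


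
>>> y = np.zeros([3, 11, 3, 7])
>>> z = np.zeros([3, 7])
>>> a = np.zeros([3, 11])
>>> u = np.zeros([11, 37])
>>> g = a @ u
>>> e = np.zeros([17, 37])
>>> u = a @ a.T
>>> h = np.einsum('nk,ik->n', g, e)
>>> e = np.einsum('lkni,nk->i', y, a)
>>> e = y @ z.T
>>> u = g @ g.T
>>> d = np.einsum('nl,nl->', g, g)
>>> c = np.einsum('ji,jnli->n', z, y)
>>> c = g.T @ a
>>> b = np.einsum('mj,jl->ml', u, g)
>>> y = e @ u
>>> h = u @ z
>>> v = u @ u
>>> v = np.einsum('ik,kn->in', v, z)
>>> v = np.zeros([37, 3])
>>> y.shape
(3, 11, 3, 3)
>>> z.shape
(3, 7)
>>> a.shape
(3, 11)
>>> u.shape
(3, 3)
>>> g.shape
(3, 37)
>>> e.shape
(3, 11, 3, 3)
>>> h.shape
(3, 7)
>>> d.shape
()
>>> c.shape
(37, 11)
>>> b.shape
(3, 37)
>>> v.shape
(37, 3)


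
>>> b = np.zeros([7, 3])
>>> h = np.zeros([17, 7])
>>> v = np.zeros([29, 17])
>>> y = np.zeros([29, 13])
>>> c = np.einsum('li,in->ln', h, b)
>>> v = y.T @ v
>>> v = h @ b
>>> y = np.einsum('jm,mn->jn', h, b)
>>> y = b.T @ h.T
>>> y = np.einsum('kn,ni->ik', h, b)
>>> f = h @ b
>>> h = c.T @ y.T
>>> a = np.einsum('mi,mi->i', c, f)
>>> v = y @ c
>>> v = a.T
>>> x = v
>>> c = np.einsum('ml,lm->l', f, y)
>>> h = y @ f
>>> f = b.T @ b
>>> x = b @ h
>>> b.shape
(7, 3)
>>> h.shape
(3, 3)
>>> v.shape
(3,)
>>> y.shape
(3, 17)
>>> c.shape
(3,)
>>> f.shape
(3, 3)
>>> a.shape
(3,)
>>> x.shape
(7, 3)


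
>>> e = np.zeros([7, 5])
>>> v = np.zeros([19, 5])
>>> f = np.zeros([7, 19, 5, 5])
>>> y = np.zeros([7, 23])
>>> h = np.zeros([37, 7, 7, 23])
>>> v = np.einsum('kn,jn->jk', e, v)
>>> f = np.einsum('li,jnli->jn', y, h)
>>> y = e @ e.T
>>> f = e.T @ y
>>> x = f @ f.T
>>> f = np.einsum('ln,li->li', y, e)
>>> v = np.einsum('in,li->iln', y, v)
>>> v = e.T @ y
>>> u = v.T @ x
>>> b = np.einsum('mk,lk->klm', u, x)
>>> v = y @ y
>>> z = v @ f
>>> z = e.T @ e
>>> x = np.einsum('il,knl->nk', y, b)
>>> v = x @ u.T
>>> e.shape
(7, 5)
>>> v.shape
(5, 7)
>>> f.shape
(7, 5)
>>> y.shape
(7, 7)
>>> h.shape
(37, 7, 7, 23)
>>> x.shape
(5, 5)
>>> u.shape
(7, 5)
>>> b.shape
(5, 5, 7)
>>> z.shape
(5, 5)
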